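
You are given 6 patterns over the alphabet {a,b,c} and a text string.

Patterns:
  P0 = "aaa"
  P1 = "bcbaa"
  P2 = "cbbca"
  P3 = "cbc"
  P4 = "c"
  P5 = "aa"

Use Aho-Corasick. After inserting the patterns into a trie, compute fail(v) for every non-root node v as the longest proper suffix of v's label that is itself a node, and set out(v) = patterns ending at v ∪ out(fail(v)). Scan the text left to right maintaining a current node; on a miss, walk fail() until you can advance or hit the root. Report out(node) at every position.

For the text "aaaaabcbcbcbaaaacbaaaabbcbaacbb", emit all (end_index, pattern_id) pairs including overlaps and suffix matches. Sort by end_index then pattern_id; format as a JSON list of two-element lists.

Construct AC machine:
Trie (insert patterns):
  n0 'ε': a→1 b→4 c→9
  n1 'a': a→2
  n2 'aa': a→3  ←P5
  n3 'aaa': ·  ←P0
  n4 'b': c→5
  n5 'bc': b→6
  n6 'bcb': a→7
  n7 'bcba': a→8
  n8 'bcbaa': ·  ←P1
  n9 'c': b→10  ←P4
  n10 'cb': b→11 c→14
  n11 'cbb': c→12
  n12 'cbbc': a→13
  n13 'cbbca': ·  ←P2
  n14 'cbc': ·  ←P3

BFS fail/out derivation:
  n1('a'): parent n0 fail=0; on 'a' 0 → fail=0;  out ∅∪∅=∅
  n4('b'): parent n0 fail=0; on 'b' 0 → fail=0;  out ∅∪∅=∅
  n9('c'): parent n0 fail=0; on 'c' 0 → fail=0;  out {4}∪∅={4}
  n2('aa'): parent n1 fail=0; on 'a' 0 → fail=1;  out {5}∪∅={5}
  n5('bc'): parent n4 fail=0; on 'c' 0 → fail=9;  out ∅∪{4}={4}
  n10('cb'): parent n9 fail=0; on 'b' 0 → fail=4;  out ∅∪∅=∅
  n3('aaa'): parent n2 fail=1; on 'a' 1 → fail=2;  out {0}∪{5}={0,5}
  n6('bcb'): parent n5 fail=9; on 'b' 9 → fail=10;  out ∅∪∅=∅
  n11('cbb'): parent n10 fail=4; on 'b' 4→0 → fail=4;  out ∅∪∅=∅
  n14('cbc'): parent n10 fail=4; on 'c' 4 → fail=5;  out {3}∪{4}={3,4}
  n7('bcba'): parent n6 fail=10; on 'a' 10→4→0 → fail=1;  out ∅∪∅=∅
  n12('cbbc'): parent n11 fail=4; on 'c' 4 → fail=5;  out ∅∪{4}={4}
  n8('bcbaa'): parent n7 fail=1; on 'a' 1 → fail=2;  out {1}∪{5}={1,5}
  n13('cbbca'): parent n12 fail=5; on 'a' 5→9→0 → fail=1;  out {2}∪∅={2}

Run:
pos 0 'a': at 1
pos 1 'a': at 2  → match P5@[0:1]
pos 2 'a': at 3  → match P0@[0:2],P5@[1:2]
pos 3 'a': at 3 ·f  → match P0@[1:3],P5@[2:3]
pos 4 'a': at 3 ·f  → match P0@[2:4],P5@[3:4]
pos 5 'b': at 4 ·f
pos 6 'c': at 5  → match P4@[6:6]
pos 7 'b': at 6
pos 8 'c': at 14 ·f  → match P3@[6:8],P4@[8:8]
pos 9 'b': at 6 ·f
pos 10 'c': at 14 ·f  → match P3@[8:10],P4@[10:10]
pos 11 'b': at 6 ·f
pos 12 'a': at 7
pos 13 'a': at 8  → match P1@[9:13],P5@[12:13]
pos 14 'a': at 3 ·f  → match P0@[12:14],P5@[13:14]
pos 15 'a': at 3 ·f  → match P0@[13:15],P5@[14:15]
pos 16 'c': at 9 ·f  → match P4@[16:16]
pos 17 'b': at 10
pos 18 'a': at 1 ·f
pos 19 'a': at 2  → match P5@[18:19]
pos 20 'a': at 3  → match P0@[18:20],P5@[19:20]
pos 21 'a': at 3 ·f  → match P0@[19:21],P5@[20:21]
pos 22 'b': at 4 ·f
pos 23 'b': at 4 ·f
pos 24 'c': at 5  → match P4@[24:24]
pos 25 'b': at 6
pos 26 'a': at 7
pos 27 'a': at 8  → match P1@[23:27],P5@[26:27]
pos 28 'c': at 9 ·f  → match P4@[28:28]
pos 29 'b': at 10
pos 30 'b': at 11

All matches (sorted): [[1,5],[2,0],[2,5],[3,0],[3,5],[4,0],[4,5],[6,4],[8,3],[8,4],[10,3],[10,4],[13,1],[13,5],[14,0],[14,5],[15,0],[15,5],[16,4],[19,5],[20,0],[20,5],[21,0],[21,5],[24,4],[27,1],[27,5],[28,4]]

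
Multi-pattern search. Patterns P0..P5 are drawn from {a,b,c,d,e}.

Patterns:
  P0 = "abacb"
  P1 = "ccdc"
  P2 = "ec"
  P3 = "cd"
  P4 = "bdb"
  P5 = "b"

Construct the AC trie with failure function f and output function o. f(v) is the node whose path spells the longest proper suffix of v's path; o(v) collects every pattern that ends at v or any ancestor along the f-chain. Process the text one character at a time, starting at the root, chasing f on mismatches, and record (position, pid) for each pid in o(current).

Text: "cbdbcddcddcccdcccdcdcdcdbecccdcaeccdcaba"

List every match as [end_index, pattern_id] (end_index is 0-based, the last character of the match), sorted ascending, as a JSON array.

Construct AC machine:
Trie nodes:
  n0 'ε': a→1 b→13 c→6 e→10
  n1 'a': b→2
  n2 'ab': a→3
  n3 'aba': c→4
  n4 'abac': b→5
  n5 'abacb': ·  ←P0
  n6 'c': c→7 d→12
  n7 'cc': d→8
  n8 'ccd': c→9
  n9 'ccdc': ·  ←P1
  n10 'e': c→11
  n11 'ec': ·  ←P2
  n12 'cd': ·  ←P3
  n13 'b': d→14  ←P5
  n14 'bd': b→15
  n15 'bdb': ·  ←P4

BFS fail/out derivation:
  n1('a'): parent n0 fail=0; on 'a' 0 → fail=0;  out ∅∪∅=∅
  n6('c'): parent n0 fail=0; on 'c' 0 → fail=0;  out ∅∪∅=∅
  n10('e'): parent n0 fail=0; on 'e' 0 → fail=0;  out ∅∪∅=∅
  n13('b'): parent n0 fail=0; on 'b' 0 → fail=0;  out {5}∪∅={5}
  n2('ab'): parent n1 fail=0; on 'b' 0 → fail=13;  out ∅∪{5}={5}
  n7('cc'): parent n6 fail=0; on 'c' 0 → fail=6;  out ∅∪∅=∅
  n11('ec'): parent n10 fail=0; on 'c' 0 → fail=6;  out {2}∪∅={2}
  n12('cd'): parent n6 fail=0; on 'd' 0 → fail=0;  out {3}∪∅={3}
  n14('bd'): parent n13 fail=0; on 'd' 0 → fail=0;  out ∅∪∅=∅
  n3('aba'): parent n2 fail=13; on 'a' 13→0 → fail=1;  out ∅∪∅=∅
  n8('ccd'): parent n7 fail=6; on 'd' 6 → fail=12;  out ∅∪{3}={3}
  n15('bdb'): parent n14 fail=0; on 'b' 0 → fail=13;  out {4}∪{5}={4,5}
  n4('abac'): parent n3 fail=1; on 'c' 1→0 → fail=6;  out ∅∪∅=∅
  n9('ccdc'): parent n8 fail=12; on 'c' 12→0 → fail=6;  out {1}∪∅={1}
  n5('abacb'): parent n4 fail=6; on 'b' 6→0 → fail=13;  out {0}∪{5}={0,5}

Run:
pos 0 'c': at 6
pos 1 'b': at 13 (via fail)  emit P5@[1:1]
pos 2 'd': at 14
pos 3 'b': at 15  emit P4@[1:3],P5@[3:3]
pos 4 'c': at 6 (via fail)
pos 5 'd': at 12  emit P3@[4:5]
pos 6 'd': at 0 (via fail)
pos 7 'c': at 6
pos 8 'd': at 12  emit P3@[7:8]
pos 9 'd': at 0 (via fail)
pos 10 'c': at 6
pos 11 'c': at 7
pos 12 'c': at 7 (via fail)
pos 13 'd': at 8  emit P3@[12:13]
pos 14 'c': at 9  emit P1@[11:14]
pos 15 'c': at 7 (via fail)
pos 16 'c': at 7 (via fail)
pos 17 'd': at 8  emit P3@[16:17]
pos 18 'c': at 9  emit P1@[15:18]
pos 19 'd': at 12 (via fail)  emit P3@[18:19]
pos 20 'c': at 6 (via fail)
pos 21 'd': at 12  emit P3@[20:21]
pos 22 'c': at 6 (via fail)
pos 23 'd': at 12  emit P3@[22:23]
pos 24 'b': at 13 (via fail)  emit P5@[24:24]
pos 25 'e': at 10 (via fail)
pos 26 'c': at 11  emit P2@[25:26]
pos 27 'c': at 7 (via fail)
pos 28 'c': at 7 (via fail)
pos 29 'd': at 8  emit P3@[28:29]
pos 30 'c': at 9  emit P1@[27:30]
pos 31 'a': at 1 (via fail)
pos 32 'e': at 10 (via fail)
pos 33 'c': at 11  emit P2@[32:33]
pos 34 'c': at 7 (via fail)
pos 35 'd': at 8  emit P3@[34:35]
pos 36 'c': at 9  emit P1@[33:36]
pos 37 'a': at 1 (via fail)
pos 38 'b': at 2  emit P5@[38:38]
pos 39 'a': at 3

Matches: [[1,5],[3,4],[3,5],[5,3],[8,3],[13,3],[14,1],[17,3],[18,1],[19,3],[21,3],[23,3],[24,5],[26,2],[29,3],[30,1],[33,2],[35,3],[36,1],[38,5]]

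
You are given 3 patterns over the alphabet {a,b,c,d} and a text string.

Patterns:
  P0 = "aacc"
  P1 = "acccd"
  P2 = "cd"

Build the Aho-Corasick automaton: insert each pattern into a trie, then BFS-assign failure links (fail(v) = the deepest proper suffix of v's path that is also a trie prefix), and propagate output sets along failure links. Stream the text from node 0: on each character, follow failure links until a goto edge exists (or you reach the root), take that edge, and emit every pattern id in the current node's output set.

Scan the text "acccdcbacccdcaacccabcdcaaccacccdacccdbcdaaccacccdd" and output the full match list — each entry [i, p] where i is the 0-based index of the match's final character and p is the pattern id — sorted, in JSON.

Build:
Trie (insert patterns):
  0='ε' goto a→1 c→9
  1='a' goto a→2 c→5
  2='aa' goto c→3
  3='aac' goto c→4
  4='aacc' goto ·  ←P0
  5='ac' goto c→6
  6='acc' goto c→7
  7='accc' goto d→8
  8='acccd' goto ·  ←P1
  9='c' goto d→10
  10='cd' goto ·  ←P2

Failure links (BFS by depth):
  fail(1) 'a': from fail(0)=0 chase 'a': 0 ⇒ 0;  out=∅∪out(0)=∅
  fail(9) 'c': from fail(0)=0 chase 'c': 0 ⇒ 0;  out=∅∪out(0)=∅
  fail(2) 'aa': from fail(1)=0 chase 'a': 0 ⇒ 1;  out=∅∪out(1)=∅
  fail(5) 'ac': from fail(1)=0 chase 'c': 0 ⇒ 9;  out=∅∪out(9)=∅
  fail(10) 'cd': from fail(9)=0 chase 'd': 0 ⇒ 0;  out={2}∪out(0)={2}
  fail(3) 'aac': from fail(2)=1 chase 'c': 1 ⇒ 5;  out=∅∪out(5)=∅
  fail(6) 'acc': from fail(5)=9 chase 'c': 9→0 ⇒ 9;  out=∅∪out(9)=∅
  fail(4) 'aacc': from fail(3)=5 chase 'c': 5 ⇒ 6;  out={0}∪out(6)={0}
  fail(7) 'accc': from fail(6)=9 chase 'c': 9→0 ⇒ 9;  out=∅∪out(9)=∅
  fail(8) 'acccd': from fail(7)=9 chase 'd': 9 ⇒ 10;  out={1}∪out(10)={1,2}

Text stream:
[0] read 'a'  n0⇒n1
[1] read 'c'  n1⇒n5
[2] read 'c'  n5⇒n6
[3] read 'c'  n6⇒n7
[4] read 'd'  n7⇒n8  → match P1@[0:4],P2@[3:4]
[5] read 'c'  n8⇒n9 (fail-walked)
[6] read 'b'  n9⇒n0 (fail-walked)
[7] read 'a'  n0⇒n1
[8] read 'c'  n1⇒n5
[9] read 'c'  n5⇒n6
[10] read 'c'  n6⇒n7
[11] read 'd'  n7⇒n8  → match P1@[7:11],P2@[10:11]
[12] read 'c'  n8⇒n9 (fail-walked)
[13] read 'a'  n9⇒n1 (fail-walked)
[14] read 'a'  n1⇒n2
[15] read 'c'  n2⇒n3
[16] read 'c'  n3⇒n4  → match P0@[13:16]
[17] read 'c'  n4⇒n7 (fail-walked)
[18] read 'a'  n7⇒n1 (fail-walked)
[19] read 'b'  n1⇒n0 (fail-walked)
[20] read 'c'  n0⇒n9
[21] read 'd'  n9⇒n10  → match P2@[20:21]
[22] read 'c'  n10⇒n9 (fail-walked)
[23] read 'a'  n9⇒n1 (fail-walked)
[24] read 'a'  n1⇒n2
[25] read 'c'  n2⇒n3
[26] read 'c'  n3⇒n4  → match P0@[23:26]
[27] read 'a'  n4⇒n1 (fail-walked)
[28] read 'c'  n1⇒n5
[29] read 'c'  n5⇒n6
[30] read 'c'  n6⇒n7
[31] read 'd'  n7⇒n8  → match P1@[27:31],P2@[30:31]
[32] read 'a'  n8⇒n1 (fail-walked)
[33] read 'c'  n1⇒n5
[34] read 'c'  n5⇒n6
[35] read 'c'  n6⇒n7
[36] read 'd'  n7⇒n8  → match P1@[32:36],P2@[35:36]
[37] read 'b'  n8⇒n0 (fail-walked)
[38] read 'c'  n0⇒n9
[39] read 'd'  n9⇒n10  → match P2@[38:39]
[40] read 'a'  n10⇒n1 (fail-walked)
[41] read 'a'  n1⇒n2
[42] read 'c'  n2⇒n3
[43] read 'c'  n3⇒n4  → match P0@[40:43]
[44] read 'a'  n4⇒n1 (fail-walked)
[45] read 'c'  n1⇒n5
[46] read 'c'  n5⇒n6
[47] read 'c'  n6⇒n7
[48] read 'd'  n7⇒n8  → match P1@[44:48],P2@[47:48]
[49] read 'd'  n8⇒n0 (fail-walked)

Result: [[4,1],[4,2],[11,1],[11,2],[16,0],[21,2],[26,0],[31,1],[31,2],[36,1],[36,2],[39,2],[43,0],[48,1],[48,2]]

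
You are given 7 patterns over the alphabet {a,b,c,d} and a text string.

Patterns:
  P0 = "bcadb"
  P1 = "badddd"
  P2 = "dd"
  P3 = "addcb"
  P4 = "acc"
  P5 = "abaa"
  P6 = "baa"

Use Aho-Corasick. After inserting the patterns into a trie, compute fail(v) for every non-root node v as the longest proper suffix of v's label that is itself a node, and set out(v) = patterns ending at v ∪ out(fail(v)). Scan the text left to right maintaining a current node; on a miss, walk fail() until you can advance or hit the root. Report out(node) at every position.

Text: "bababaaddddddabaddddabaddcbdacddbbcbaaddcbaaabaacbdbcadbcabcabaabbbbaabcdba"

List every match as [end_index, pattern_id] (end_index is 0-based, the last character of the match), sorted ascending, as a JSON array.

Build automaton:
Trie nodes:
  0='ε' goto a→13 b→1 d→11
  1='b' goto a→6 c→2
  2='bc' goto a→3
  3='bca' goto d→4
  4='bcad' goto b→5
  5='bcadb' goto ·  ←P0
  6='ba' goto a→23 d→7
  7='bad' goto d→8
  8='badd' goto d→9
  9='baddd' goto d→10
  10='badddd' goto ·  ←P1
  11='d' goto d→12
  12='dd' goto ·  ←P2
  13='a' goto b→20 c→18 d→14
  14='ad' goto d→15
  15='add' goto c→16
  16='addc' goto b→17
  17='addcb' goto ·  ←P3
  18='ac' goto c→19
  19='acc' goto ·  ←P4
  20='ab' goto a→21
  21='aba' goto a→22
  22='abaa' goto ·  ←P5
  23='baa' goto ·  ←P6

BFS fail/out derivation:
  fail(1) 'b': from fail(0)=0 chase 'b': 0 ⇒ 0;  out=∅∪out(0)=∅
  fail(11) 'd': from fail(0)=0 chase 'd': 0 ⇒ 0;  out=∅∪out(0)=∅
  fail(13) 'a': from fail(0)=0 chase 'a': 0 ⇒ 0;  out=∅∪out(0)=∅
  fail(2) 'bc': from fail(1)=0 chase 'c': 0 ⇒ 0;  out=∅∪out(0)=∅
  fail(6) 'ba': from fail(1)=0 chase 'a': 0 ⇒ 13;  out=∅∪out(13)=∅
  fail(12) 'dd': from fail(11)=0 chase 'd': 0 ⇒ 11;  out={2}∪out(11)={2}
  fail(14) 'ad': from fail(13)=0 chase 'd': 0 ⇒ 11;  out=∅∪out(11)=∅
  fail(18) 'ac': from fail(13)=0 chase 'c': 0 ⇒ 0;  out=∅∪out(0)=∅
  fail(20) 'ab': from fail(13)=0 chase 'b': 0 ⇒ 1;  out=∅∪out(1)=∅
  fail(3) 'bca': from fail(2)=0 chase 'a': 0 ⇒ 13;  out=∅∪out(13)=∅
  fail(7) 'bad': from fail(6)=13 chase 'd': 13 ⇒ 14;  out=∅∪out(14)=∅
  fail(15) 'add': from fail(14)=11 chase 'd': 11 ⇒ 12;  out=∅∪out(12)={2}
  fail(19) 'acc': from fail(18)=0 chase 'c': 0 ⇒ 0;  out={4}∪out(0)={4}
  fail(21) 'aba': from fail(20)=1 chase 'a': 1 ⇒ 6;  out=∅∪out(6)=∅
  fail(23) 'baa': from fail(6)=13 chase 'a': 13→0 ⇒ 13;  out={6}∪out(13)={6}
  fail(4) 'bcad': from fail(3)=13 chase 'd': 13 ⇒ 14;  out=∅∪out(14)=∅
  fail(8) 'badd': from fail(7)=14 chase 'd': 14 ⇒ 15;  out=∅∪out(15)={2}
  fail(16) 'addc': from fail(15)=12 chase 'c': 12→11→0 ⇒ 0;  out=∅∪out(0)=∅
  fail(22) 'abaa': from fail(21)=6 chase 'a': 6 ⇒ 23;  out={5}∪out(23)={5,6}
  fail(5) 'bcadb': from fail(4)=14 chase 'b': 14→11→0 ⇒ 1;  out={0}∪out(1)={0}
  fail(9) 'baddd': from fail(8)=15 chase 'd': 15→12→11 ⇒ 12;  out=∅∪out(12)={2}
  fail(17) 'addcb': from fail(16)=0 chase 'b': 0 ⇒ 1;  out={3}∪out(1)={3}
  fail(10) 'badddd': from fail(9)=12 chase 'd': 12→11 ⇒ 12;  out={1}∪out(12)={1,2}

Text stream:
[0] read 'b'  n0⇒n1
[1] read 'a'  n1⇒n6
[2] read 'b'  n6⇒n20 (via fail)
[3] read 'a'  n20⇒n21
[4] read 'b'  n21⇒n20 (via fail)
[5] read 'a'  n20⇒n21
[6] read 'a'  n21⇒n22  ** P5@[3:6],P6@[4:6]
[7] read 'd'  n22⇒n14 (via fail)
[8] read 'd'  n14⇒n15  ** P2@[7:8]
[9] read 'd'  n15⇒n12 (via fail)  ** P2@[8:9]
[10] read 'd'  n12⇒n12 (via fail)  ** P2@[9:10]
[11] read 'd'  n12⇒n12 (via fail)  ** P2@[10:11]
[12] read 'd'  n12⇒n12 (via fail)  ** P2@[11:12]
[13] read 'a'  n12⇒n13 (via fail)
[14] read 'b'  n13⇒n20
[15] read 'a'  n20⇒n21
[16] read 'd'  n21⇒n7 (via fail)
[17] read 'd'  n7⇒n8  ** P2@[16:17]
[18] read 'd'  n8⇒n9  ** P2@[17:18]
[19] read 'd'  n9⇒n10  ** P1@[14:19],P2@[18:19]
[20] read 'a'  n10⇒n13 (via fail)
[21] read 'b'  n13⇒n20
[22] read 'a'  n20⇒n21
[23] read 'd'  n21⇒n7 (via fail)
[24] read 'd'  n7⇒n8  ** P2@[23:24]
[25] read 'c'  n8⇒n16 (via fail)
[26] read 'b'  n16⇒n17  ** P3@[22:26]
[27] read 'd'  n17⇒n11 (via fail)
[28] read 'a'  n11⇒n13 (via fail)
[29] read 'c'  n13⇒n18
[30] read 'd'  n18⇒n11 (via fail)
[31] read 'd'  n11⇒n12  ** P2@[30:31]
[32] read 'b'  n12⇒n1 (via fail)
[33] read 'b'  n1⇒n1 (via fail)
[34] read 'c'  n1⇒n2
[35] read 'b'  n2⇒n1 (via fail)
[36] read 'a'  n1⇒n6
[37] read 'a'  n6⇒n23  ** P6@[35:37]
[38] read 'd'  n23⇒n14 (via fail)
[39] read 'd'  n14⇒n15  ** P2@[38:39]
[40] read 'c'  n15⇒n16
[41] read 'b'  n16⇒n17  ** P3@[37:41]
[42] read 'a'  n17⇒n6 (via fail)
[43] read 'a'  n6⇒n23  ** P6@[41:43]
[44] read 'a'  n23⇒n13 (via fail)
[45] read 'b'  n13⇒n20
[46] read 'a'  n20⇒n21
[47] read 'a'  n21⇒n22  ** P5@[44:47],P6@[45:47]
[48] read 'c'  n22⇒n18 (via fail)
[49] read 'b'  n18⇒n1 (via fail)
[50] read 'd'  n1⇒n11 (via fail)
[51] read 'b'  n11⇒n1 (via fail)
[52] read 'c'  n1⇒n2
[53] read 'a'  n2⇒n3
[54] read 'd'  n3⇒n4
[55] read 'b'  n4⇒n5  ** P0@[51:55]
[56] read 'c'  n5⇒n2 (via fail)
[57] read 'a'  n2⇒n3
[58] read 'b'  n3⇒n20 (via fail)
[59] read 'c'  n20⇒n2 (via fail)
[60] read 'a'  n2⇒n3
[61] read 'b'  n3⇒n20 (via fail)
[62] read 'a'  n20⇒n21
[63] read 'a'  n21⇒n22  ** P5@[60:63],P6@[61:63]
[64] read 'b'  n22⇒n20 (via fail)
[65] read 'b'  n20⇒n1 (via fail)
[66] read 'b'  n1⇒n1 (via fail)
[67] read 'b'  n1⇒n1 (via fail)
[68] read 'a'  n1⇒n6
[69] read 'a'  n6⇒n23  ** P6@[67:69]
[70] read 'b'  n23⇒n20 (via fail)
[71] read 'c'  n20⇒n2 (via fail)
[72] read 'd'  n2⇒n11 (via fail)
[73] read 'b'  n11⇒n1 (via fail)
[74] read 'a'  n1⇒n6

Result: [[6,5],[6,6],[8,2],[9,2],[10,2],[11,2],[12,2],[17,2],[18,2],[19,1],[19,2],[24,2],[26,3],[31,2],[37,6],[39,2],[41,3],[43,6],[47,5],[47,6],[55,0],[63,5],[63,6],[69,6]]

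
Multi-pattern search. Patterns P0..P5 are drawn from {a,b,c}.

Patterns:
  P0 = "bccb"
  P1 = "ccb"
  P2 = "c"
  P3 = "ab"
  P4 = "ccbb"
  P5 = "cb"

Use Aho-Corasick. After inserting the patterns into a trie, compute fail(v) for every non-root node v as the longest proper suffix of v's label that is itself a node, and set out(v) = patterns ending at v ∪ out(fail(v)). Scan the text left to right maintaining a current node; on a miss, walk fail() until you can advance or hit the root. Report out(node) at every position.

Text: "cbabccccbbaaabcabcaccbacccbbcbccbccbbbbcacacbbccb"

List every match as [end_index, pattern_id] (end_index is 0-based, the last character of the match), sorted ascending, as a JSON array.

Build:
Trie (insert patterns):
  0='ε' goto a→8 b→1 c→5
  1='b' goto c→2
  2='bc' goto c→3
  3='bcc' goto b→4
  4='bccb' goto ·  ←P0
  5='c' goto b→11 c→6  ←P2
  6='cc' goto b→7
  7='ccb' goto b→10  ←P1
  8='a' goto b→9
  9='ab' goto ·  ←P3
  10='ccbb' goto ·  ←P4
  11='cb' goto ·  ←P5

Failure links (BFS by depth):
  fail(1) 'b': from fail(0)=0 chase 'b': 0 ⇒ 0;  out=∅∪out(0)=∅
  fail(5) 'c': from fail(0)=0 chase 'c': 0 ⇒ 0;  out={2}∪out(0)={2}
  fail(8) 'a': from fail(0)=0 chase 'a': 0 ⇒ 0;  out=∅∪out(0)=∅
  fail(2) 'bc': from fail(1)=0 chase 'c': 0 ⇒ 5;  out=∅∪out(5)={2}
  fail(6) 'cc': from fail(5)=0 chase 'c': 0 ⇒ 5;  out=∅∪out(5)={2}
  fail(9) 'ab': from fail(8)=0 chase 'b': 0 ⇒ 1;  out={3}∪out(1)={3}
  fail(11) 'cb': from fail(5)=0 chase 'b': 0 ⇒ 1;  out={5}∪out(1)={5}
  fail(3) 'bcc': from fail(2)=5 chase 'c': 5 ⇒ 6;  out=∅∪out(6)={2}
  fail(7) 'ccb': from fail(6)=5 chase 'b': 5 ⇒ 11;  out={1}∪out(11)={1,5}
  fail(4) 'bccb': from fail(3)=6 chase 'b': 6 ⇒ 7;  out={0}∪out(7)={0,1,5}
  fail(10) 'ccbb': from fail(7)=11 chase 'b': 11→1→0 ⇒ 1;  out={4}∪out(1)={4}

Text stream:
[0] read 'c'  n0⇒n5  emit P2@[0:0]
[1] read 'b'  n5⇒n11  emit P5@[0:1]
[2] read 'a'  n11⇒n8 ·f
[3] read 'b'  n8⇒n9  emit P3@[2:3]
[4] read 'c'  n9⇒n2 ·f  emit P2@[4:4]
[5] read 'c'  n2⇒n3  emit P2@[5:5]
[6] read 'c'  n3⇒n6 ·f  emit P2@[6:6]
[7] read 'c'  n6⇒n6 ·f  emit P2@[7:7]
[8] read 'b'  n6⇒n7  emit P1@[6:8],P5@[7:8]
[9] read 'b'  n7⇒n10  emit P4@[6:9]
[10] read 'a'  n10⇒n8 ·f
[11] read 'a'  n8⇒n8 ·f
[12] read 'a'  n8⇒n8 ·f
[13] read 'b'  n8⇒n9  emit P3@[12:13]
[14] read 'c'  n9⇒n2 ·f  emit P2@[14:14]
[15] read 'a'  n2⇒n8 ·f
[16] read 'b'  n8⇒n9  emit P3@[15:16]
[17] read 'c'  n9⇒n2 ·f  emit P2@[17:17]
[18] read 'a'  n2⇒n8 ·f
[19] read 'c'  n8⇒n5 ·f  emit P2@[19:19]
[20] read 'c'  n5⇒n6  emit P2@[20:20]
[21] read 'b'  n6⇒n7  emit P1@[19:21],P5@[20:21]
[22] read 'a'  n7⇒n8 ·f
[23] read 'c'  n8⇒n5 ·f  emit P2@[23:23]
[24] read 'c'  n5⇒n6  emit P2@[24:24]
[25] read 'c'  n6⇒n6 ·f  emit P2@[25:25]
[26] read 'b'  n6⇒n7  emit P1@[24:26],P5@[25:26]
[27] read 'b'  n7⇒n10  emit P4@[24:27]
[28] read 'c'  n10⇒n2 ·f  emit P2@[28:28]
[29] read 'b'  n2⇒n11 ·f  emit P5@[28:29]
[30] read 'c'  n11⇒n2 ·f  emit P2@[30:30]
[31] read 'c'  n2⇒n3  emit P2@[31:31]
[32] read 'b'  n3⇒n4  emit P0@[29:32],P1@[30:32],P5@[31:32]
[33] read 'c'  n4⇒n2 ·f  emit P2@[33:33]
[34] read 'c'  n2⇒n3  emit P2@[34:34]
[35] read 'b'  n3⇒n4  emit P0@[32:35],P1@[33:35],P5@[34:35]
[36] read 'b'  n4⇒n10 ·f  emit P4@[33:36]
[37] read 'b'  n10⇒n1 ·f
[38] read 'b'  n1⇒n1 ·f
[39] read 'c'  n1⇒n2  emit P2@[39:39]
[40] read 'a'  n2⇒n8 ·f
[41] read 'c'  n8⇒n5 ·f  emit P2@[41:41]
[42] read 'a'  n5⇒n8 ·f
[43] read 'c'  n8⇒n5 ·f  emit P2@[43:43]
[44] read 'b'  n5⇒n11  emit P5@[43:44]
[45] read 'b'  n11⇒n1 ·f
[46] read 'c'  n1⇒n2  emit P2@[46:46]
[47] read 'c'  n2⇒n3  emit P2@[47:47]
[48] read 'b'  n3⇒n4  emit P0@[45:48],P1@[46:48],P5@[47:48]

All matches (sorted): [[0,2],[1,5],[3,3],[4,2],[5,2],[6,2],[7,2],[8,1],[8,5],[9,4],[13,3],[14,2],[16,3],[17,2],[19,2],[20,2],[21,1],[21,5],[23,2],[24,2],[25,2],[26,1],[26,5],[27,4],[28,2],[29,5],[30,2],[31,2],[32,0],[32,1],[32,5],[33,2],[34,2],[35,0],[35,1],[35,5],[36,4],[39,2],[41,2],[43,2],[44,5],[46,2],[47,2],[48,0],[48,1],[48,5]]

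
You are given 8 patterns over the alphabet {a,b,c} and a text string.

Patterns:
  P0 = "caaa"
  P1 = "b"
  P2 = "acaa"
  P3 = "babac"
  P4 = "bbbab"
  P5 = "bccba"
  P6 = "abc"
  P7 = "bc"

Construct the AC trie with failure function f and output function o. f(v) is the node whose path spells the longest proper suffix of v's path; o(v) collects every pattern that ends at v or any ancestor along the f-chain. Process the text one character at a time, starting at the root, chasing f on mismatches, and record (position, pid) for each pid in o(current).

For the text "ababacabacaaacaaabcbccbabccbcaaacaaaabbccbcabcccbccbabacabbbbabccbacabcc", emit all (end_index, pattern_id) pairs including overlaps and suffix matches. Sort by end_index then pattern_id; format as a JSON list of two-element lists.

Build automaton:
Trie (insert patterns):
  0='ε' goto a→6 b→5 c→1
  1='c' goto a→2
  2='ca' goto a→3
  3='caa' goto a→4
  4='caaa' goto ·  ←P0
  5='b' goto a→10 b→14 c→18  ←P1
  6='a' goto b→22 c→7
  7='ac' goto a→8
  8='aca' goto a→9
  9='acaa' goto ·  ←P2
  10='ba' goto b→11
  11='bab' goto a→12
  12='baba' goto c→13
  13='babac' goto ·  ←P3
  14='bb' goto b→15
  15='bbb' goto a→16
  16='bbba' goto b→17
  17='bbbab' goto ·  ←P4
  18='bc' goto c→19  ←P7
  19='bcc' goto b→20
  20='bccb' goto a→21
  21='bccba' goto ·  ←P5
  22='ab' goto c→23
  23='abc' goto ·  ←P6

BFS fail/out derivation:
  fail(1) 'c': from fail(0)=0 chase 'c': 0 ⇒ 0;  out=∅∪out(0)=∅
  fail(5) 'b': from fail(0)=0 chase 'b': 0 ⇒ 0;  out={1}∪out(0)={1}
  fail(6) 'a': from fail(0)=0 chase 'a': 0 ⇒ 0;  out=∅∪out(0)=∅
  fail(2) 'ca': from fail(1)=0 chase 'a': 0 ⇒ 6;  out=∅∪out(6)=∅
  fail(7) 'ac': from fail(6)=0 chase 'c': 0 ⇒ 1;  out=∅∪out(1)=∅
  fail(10) 'ba': from fail(5)=0 chase 'a': 0 ⇒ 6;  out=∅∪out(6)=∅
  fail(14) 'bb': from fail(5)=0 chase 'b': 0 ⇒ 5;  out=∅∪out(5)={1}
  fail(18) 'bc': from fail(5)=0 chase 'c': 0 ⇒ 1;  out={7}∪out(1)={7}
  fail(22) 'ab': from fail(6)=0 chase 'b': 0 ⇒ 5;  out=∅∪out(5)={1}
  fail(3) 'caa': from fail(2)=6 chase 'a': 6→0 ⇒ 6;  out=∅∪out(6)=∅
  fail(8) 'aca': from fail(7)=1 chase 'a': 1 ⇒ 2;  out=∅∪out(2)=∅
  fail(11) 'bab': from fail(10)=6 chase 'b': 6 ⇒ 22;  out=∅∪out(22)={1}
  fail(15) 'bbb': from fail(14)=5 chase 'b': 5 ⇒ 14;  out=∅∪out(14)={1}
  fail(19) 'bcc': from fail(18)=1 chase 'c': 1→0 ⇒ 1;  out=∅∪out(1)=∅
  fail(23) 'abc': from fail(22)=5 chase 'c': 5 ⇒ 18;  out={6}∪out(18)={6,7}
  fail(4) 'caaa': from fail(3)=6 chase 'a': 6→0 ⇒ 6;  out={0}∪out(6)={0}
  fail(9) 'acaa': from fail(8)=2 chase 'a': 2 ⇒ 3;  out={2}∪out(3)={2}
  fail(12) 'baba': from fail(11)=22 chase 'a': 22→5 ⇒ 10;  out=∅∪out(10)=∅
  fail(16) 'bbba': from fail(15)=14 chase 'a': 14→5 ⇒ 10;  out=∅∪out(10)=∅
  fail(20) 'bccb': from fail(19)=1 chase 'b': 1→0 ⇒ 5;  out=∅∪out(5)={1}
  fail(13) 'babac': from fail(12)=10 chase 'c': 10→6 ⇒ 7;  out={3}∪out(7)={3}
  fail(17) 'bbbab': from fail(16)=10 chase 'b': 10 ⇒ 11;  out={4}∪out(11)={1,4}
  fail(21) 'bccba': from fail(20)=5 chase 'a': 5 ⇒ 10;  out={5}∪out(10)={5}

Scan:
[0] read 'a'  n0⇒n6
[1] read 'b'  n6⇒n22  emit P1@[1:1]
[2] read 'a'  n22⇒n10 ·f
[3] read 'b'  n10⇒n11  emit P1@[3:3]
[4] read 'a'  n11⇒n12
[5] read 'c'  n12⇒n13  emit P3@[1:5]
[6] read 'a'  n13⇒n8 ·f
[7] read 'b'  n8⇒n22 ·f  emit P1@[7:7]
[8] read 'a'  n22⇒n10 ·f
[9] read 'c'  n10⇒n7 ·f
[10] read 'a'  n7⇒n8
[11] read 'a'  n8⇒n9  emit P2@[8:11]
[12] read 'a'  n9⇒n4 ·f  emit P0@[9:12]
[13] read 'c'  n4⇒n7 ·f
[14] read 'a'  n7⇒n8
[15] read 'a'  n8⇒n9  emit P2@[12:15]
[16] read 'a'  n9⇒n4 ·f  emit P0@[13:16]
[17] read 'b'  n4⇒n22 ·f  emit P1@[17:17]
[18] read 'c'  n22⇒n23  emit P6@[16:18],P7@[17:18]
[19] read 'b'  n23⇒n5 ·f  emit P1@[19:19]
[20] read 'c'  n5⇒n18  emit P7@[19:20]
[21] read 'c'  n18⇒n19
[22] read 'b'  n19⇒n20  emit P1@[22:22]
[23] read 'a'  n20⇒n21  emit P5@[19:23]
[24] read 'b'  n21⇒n11 ·f  emit P1@[24:24]
[25] read 'c'  n11⇒n23 ·f  emit P6@[23:25],P7@[24:25]
[26] read 'c'  n23⇒n19 ·f
[27] read 'b'  n19⇒n20  emit P1@[27:27]
[28] read 'c'  n20⇒n18 ·f  emit P7@[27:28]
[29] read 'a'  n18⇒n2 ·f
[30] read 'a'  n2⇒n3
[31] read 'a'  n3⇒n4  emit P0@[28:31]
[32] read 'c'  n4⇒n7 ·f
[33] read 'a'  n7⇒n8
[34] read 'a'  n8⇒n9  emit P2@[31:34]
[35] read 'a'  n9⇒n4 ·f  emit P0@[32:35]
[36] read 'a'  n4⇒n6 ·f
[37] read 'b'  n6⇒n22  emit P1@[37:37]
[38] read 'b'  n22⇒n14 ·f  emit P1@[38:38]
[39] read 'c'  n14⇒n18 ·f  emit P7@[38:39]
[40] read 'c'  n18⇒n19
[41] read 'b'  n19⇒n20  emit P1@[41:41]
[42] read 'c'  n20⇒n18 ·f  emit P7@[41:42]
[43] read 'a'  n18⇒n2 ·f
[44] read 'b'  n2⇒n22 ·f  emit P1@[44:44]
[45] read 'c'  n22⇒n23  emit P6@[43:45],P7@[44:45]
[46] read 'c'  n23⇒n19 ·f
[47] read 'c'  n19⇒n1 ·f
[48] read 'b'  n1⇒n5 ·f  emit P1@[48:48]
[49] read 'c'  n5⇒n18  emit P7@[48:49]
[50] read 'c'  n18⇒n19
[51] read 'b'  n19⇒n20  emit P1@[51:51]
[52] read 'a'  n20⇒n21  emit P5@[48:52]
[53] read 'b'  n21⇒n11 ·f  emit P1@[53:53]
[54] read 'a'  n11⇒n12
[55] read 'c'  n12⇒n13  emit P3@[51:55]
[56] read 'a'  n13⇒n8 ·f
[57] read 'b'  n8⇒n22 ·f  emit P1@[57:57]
[58] read 'b'  n22⇒n14 ·f  emit P1@[58:58]
[59] read 'b'  n14⇒n15  emit P1@[59:59]
[60] read 'b'  n15⇒n15 ·f  emit P1@[60:60]
[61] read 'a'  n15⇒n16
[62] read 'b'  n16⇒n17  emit P1@[62:62],P4@[58:62]
[63] read 'c'  n17⇒n23 ·f  emit P6@[61:63],P7@[62:63]
[64] read 'c'  n23⇒n19 ·f
[65] read 'b'  n19⇒n20  emit P1@[65:65]
[66] read 'a'  n20⇒n21  emit P5@[62:66]
[67] read 'c'  n21⇒n7 ·f
[68] read 'a'  n7⇒n8
[69] read 'b'  n8⇒n22 ·f  emit P1@[69:69]
[70] read 'c'  n22⇒n23  emit P6@[68:70],P7@[69:70]
[71] read 'c'  n23⇒n19 ·f

Result: [[1,1],[3,1],[5,3],[7,1],[11,2],[12,0],[15,2],[16,0],[17,1],[18,6],[18,7],[19,1],[20,7],[22,1],[23,5],[24,1],[25,6],[25,7],[27,1],[28,7],[31,0],[34,2],[35,0],[37,1],[38,1],[39,7],[41,1],[42,7],[44,1],[45,6],[45,7],[48,1],[49,7],[51,1],[52,5],[53,1],[55,3],[57,1],[58,1],[59,1],[60,1],[62,1],[62,4],[63,6],[63,7],[65,1],[66,5],[69,1],[70,6],[70,7]]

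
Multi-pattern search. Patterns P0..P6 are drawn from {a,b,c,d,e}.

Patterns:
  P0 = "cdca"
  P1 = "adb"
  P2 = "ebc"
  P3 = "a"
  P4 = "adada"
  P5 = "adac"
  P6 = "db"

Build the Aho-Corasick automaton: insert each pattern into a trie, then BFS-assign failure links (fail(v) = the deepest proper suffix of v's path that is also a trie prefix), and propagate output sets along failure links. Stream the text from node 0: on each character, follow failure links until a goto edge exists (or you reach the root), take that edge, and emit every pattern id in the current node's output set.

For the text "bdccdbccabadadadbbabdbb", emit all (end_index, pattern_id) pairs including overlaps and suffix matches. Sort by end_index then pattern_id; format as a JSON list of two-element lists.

Build:
Trie (insert patterns):
  n0 'ε': a→5 c→1 d→15 e→8
  n1 'c': d→2
  n2 'cd': c→3
  n3 'cdc': a→4
  n4 'cdca': ·  ←P0
  n5 'a': d→6  ←P3
  n6 'ad': a→11 b→7
  n7 'adb': ·  ←P1
  n8 'e': b→9
  n9 'eb': c→10
  n10 'ebc': ·  ←P2
  n11 'ada': c→14 d→12
  n12 'adad': a→13
  n13 'adada': ·  ←P4
  n14 'adac': ·  ←P5
  n15 'd': b→16
  n16 'db': ·  ←P6

Failure links (BFS by depth):
  fail(1) 'c': from fail(0)=0 chase 'c': 0 ⇒ 0;  out=∅∪out(0)=∅
  fail(5) 'a': from fail(0)=0 chase 'a': 0 ⇒ 0;  out={3}∪out(0)={3}
  fail(8) 'e': from fail(0)=0 chase 'e': 0 ⇒ 0;  out=∅∪out(0)=∅
  fail(15) 'd': from fail(0)=0 chase 'd': 0 ⇒ 0;  out=∅∪out(0)=∅
  fail(2) 'cd': from fail(1)=0 chase 'd': 0 ⇒ 15;  out=∅∪out(15)=∅
  fail(6) 'ad': from fail(5)=0 chase 'd': 0 ⇒ 15;  out=∅∪out(15)=∅
  fail(9) 'eb': from fail(8)=0 chase 'b': 0 ⇒ 0;  out=∅∪out(0)=∅
  fail(16) 'db': from fail(15)=0 chase 'b': 0 ⇒ 0;  out={6}∪out(0)={6}
  fail(3) 'cdc': from fail(2)=15 chase 'c': 15→0 ⇒ 1;  out=∅∪out(1)=∅
  fail(7) 'adb': from fail(6)=15 chase 'b': 15 ⇒ 16;  out={1}∪out(16)={1,6}
  fail(10) 'ebc': from fail(9)=0 chase 'c': 0 ⇒ 1;  out={2}∪out(1)={2}
  fail(11) 'ada': from fail(6)=15 chase 'a': 15→0 ⇒ 5;  out=∅∪out(5)={3}
  fail(4) 'cdca': from fail(3)=1 chase 'a': 1→0 ⇒ 5;  out={0}∪out(5)={0,3}
  fail(12) 'adad': from fail(11)=5 chase 'd': 5 ⇒ 6;  out=∅∪out(6)=∅
  fail(14) 'adac': from fail(11)=5 chase 'c': 5→0 ⇒ 1;  out={5}∪out(1)={5}
  fail(13) 'adada': from fail(12)=6 chase 'a': 6 ⇒ 11;  out={4}∪out(11)={3,4}

Scan:
[0] read 'b'  n0⇒n0
[1] read 'd'  n0⇒n15
[2] read 'c'  n15⇒n1 (fail-walked)
[3] read 'c'  n1⇒n1 (fail-walked)
[4] read 'd'  n1⇒n2
[5] read 'b'  n2⇒n16 (fail-walked)  → match P6@[4:5]
[6] read 'c'  n16⇒n1 (fail-walked)
[7] read 'c'  n1⇒n1 (fail-walked)
[8] read 'a'  n1⇒n5 (fail-walked)  → match P3@[8:8]
[9] read 'b'  n5⇒n0 (fail-walked)
[10] read 'a'  n0⇒n5  → match P3@[10:10]
[11] read 'd'  n5⇒n6
[12] read 'a'  n6⇒n11  → match P3@[12:12]
[13] read 'd'  n11⇒n12
[14] read 'a'  n12⇒n13  → match P3@[14:14],P4@[10:14]
[15] read 'd'  n13⇒n12 (fail-walked)
[16] read 'b'  n12⇒n7 (fail-walked)  → match P1@[14:16],P6@[15:16]
[17] read 'b'  n7⇒n0 (fail-walked)
[18] read 'a'  n0⇒n5  → match P3@[18:18]
[19] read 'b'  n5⇒n0 (fail-walked)
[20] read 'd'  n0⇒n15
[21] read 'b'  n15⇒n16  → match P6@[20:21]
[22] read 'b'  n16⇒n0 (fail-walked)

All matches (sorted): [[5,6],[8,3],[10,3],[12,3],[14,3],[14,4],[16,1],[16,6],[18,3],[21,6]]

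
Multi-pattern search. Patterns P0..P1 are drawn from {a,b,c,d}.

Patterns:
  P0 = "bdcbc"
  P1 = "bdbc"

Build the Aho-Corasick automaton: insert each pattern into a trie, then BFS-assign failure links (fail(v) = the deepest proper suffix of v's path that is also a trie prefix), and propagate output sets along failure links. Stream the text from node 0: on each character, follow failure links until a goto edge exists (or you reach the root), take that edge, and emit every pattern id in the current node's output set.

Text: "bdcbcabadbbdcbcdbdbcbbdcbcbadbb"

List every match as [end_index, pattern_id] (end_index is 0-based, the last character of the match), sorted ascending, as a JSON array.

Build automaton:
Trie nodes:
  0='ε' goto b→1
  1='b' goto d→2
  2='bd' goto b→6 c→3
  3='bdc' goto b→4
  4='bdcb' goto c→5
  5='bdcbc' goto ·  ←P0
  6='bdb' goto c→7
  7='bdbc' goto ·  ←P1

BFS fail/out derivation:
  fail(1) 'b': from fail(0)=0 chase 'b': 0 ⇒ 0;  out=∅∪out(0)=∅
  fail(2) 'bd': from fail(1)=0 chase 'd': 0 ⇒ 0;  out=∅∪out(0)=∅
  fail(3) 'bdc': from fail(2)=0 chase 'c': 0 ⇒ 0;  out=∅∪out(0)=∅
  fail(6) 'bdb': from fail(2)=0 chase 'b': 0 ⇒ 1;  out=∅∪out(1)=∅
  fail(4) 'bdcb': from fail(3)=0 chase 'b': 0 ⇒ 1;  out=∅∪out(1)=∅
  fail(7) 'bdbc': from fail(6)=1 chase 'c': 1→0 ⇒ 0;  out={1}∪out(0)={1}
  fail(5) 'bdcbc': from fail(4)=1 chase 'c': 1→0 ⇒ 0;  out={0}∪out(0)={0}

Text stream:
pos 0 'b': at 1
pos 1 'd': at 2
pos 2 'c': at 3
pos 3 'b': at 4
pos 4 'c': at 5  emit P0@[0:4]
pos 5 'a': at 0 (fail-walked)
pos 6 'b': at 1
pos 7 'a': at 0 (fail-walked)
pos 8 'd': at 0
pos 9 'b': at 1
pos 10 'b': at 1 (fail-walked)
pos 11 'd': at 2
pos 12 'c': at 3
pos 13 'b': at 4
pos 14 'c': at 5  emit P0@[10:14]
pos 15 'd': at 0 (fail-walked)
pos 16 'b': at 1
pos 17 'd': at 2
pos 18 'b': at 6
pos 19 'c': at 7  emit P1@[16:19]
pos 20 'b': at 1 (fail-walked)
pos 21 'b': at 1 (fail-walked)
pos 22 'd': at 2
pos 23 'c': at 3
pos 24 'b': at 4
pos 25 'c': at 5  emit P0@[21:25]
pos 26 'b': at 1 (fail-walked)
pos 27 'a': at 0 (fail-walked)
pos 28 'd': at 0
pos 29 'b': at 1
pos 30 'b': at 1 (fail-walked)

Result: [[4,0],[14,0],[19,1],[25,0]]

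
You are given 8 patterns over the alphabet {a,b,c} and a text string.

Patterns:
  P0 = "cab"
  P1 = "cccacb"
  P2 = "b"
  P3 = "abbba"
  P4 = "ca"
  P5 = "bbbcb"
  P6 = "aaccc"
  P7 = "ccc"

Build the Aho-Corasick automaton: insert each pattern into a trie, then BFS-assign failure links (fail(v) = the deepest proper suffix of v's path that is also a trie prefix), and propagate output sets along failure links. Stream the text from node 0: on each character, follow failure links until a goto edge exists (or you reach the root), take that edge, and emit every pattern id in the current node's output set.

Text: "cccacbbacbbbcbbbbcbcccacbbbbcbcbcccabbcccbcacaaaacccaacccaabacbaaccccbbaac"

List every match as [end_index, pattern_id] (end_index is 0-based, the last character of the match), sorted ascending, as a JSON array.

Construct AC machine:
Trie (insert patterns):
  n0 'ε': a→10 b→9 c→1
  n1 'c': a→2 c→4
  n2 'ca': b→3  [P4 ends]
  n3 'cab': ·  [P0 ends]
  n4 'cc': c→5
  n5 'ccc': a→6  [P7 ends]
  n6 'ccca': c→7
  n7 'cccac': b→8
  n8 'cccacb': ·  [P1 ends]
  n9 'b': b→15  [P2 ends]
  n10 'a': a→19 b→11
  n11 'ab': b→12
  n12 'abb': b→13
  n13 'abbb': a→14
  n14 'abbba': ·  [P3 ends]
  n15 'bb': b→16
  n16 'bbb': c→17
  n17 'bbbc': b→18
  n18 'bbbcb': ·  [P5 ends]
  n19 'aa': c→20
  n20 'aac': c→21
  n21 'aacc': c→22
  n22 'aaccc': ·  [P6 ends]

BFS fail/out derivation:
  fail(1) 'c': from fail(0)=0 chase 'c': 0 ⇒ 0;  out=∅∪out(0)=∅
  fail(9) 'b': from fail(0)=0 chase 'b': 0 ⇒ 0;  out={2}∪out(0)={2}
  fail(10) 'a': from fail(0)=0 chase 'a': 0 ⇒ 0;  out=∅∪out(0)=∅
  fail(2) 'ca': from fail(1)=0 chase 'a': 0 ⇒ 10;  out={4}∪out(10)={4}
  fail(4) 'cc': from fail(1)=0 chase 'c': 0 ⇒ 1;  out=∅∪out(1)=∅
  fail(11) 'ab': from fail(10)=0 chase 'b': 0 ⇒ 9;  out=∅∪out(9)={2}
  fail(15) 'bb': from fail(9)=0 chase 'b': 0 ⇒ 9;  out=∅∪out(9)={2}
  fail(19) 'aa': from fail(10)=0 chase 'a': 0 ⇒ 10;  out=∅∪out(10)=∅
  fail(3) 'cab': from fail(2)=10 chase 'b': 10 ⇒ 11;  out={0}∪out(11)={0,2}
  fail(5) 'ccc': from fail(4)=1 chase 'c': 1 ⇒ 4;  out={7}∪out(4)={7}
  fail(12) 'abb': from fail(11)=9 chase 'b': 9 ⇒ 15;  out=∅∪out(15)={2}
  fail(16) 'bbb': from fail(15)=9 chase 'b': 9 ⇒ 15;  out=∅∪out(15)={2}
  fail(20) 'aac': from fail(19)=10 chase 'c': 10→0 ⇒ 1;  out=∅∪out(1)=∅
  fail(6) 'ccca': from fail(5)=4 chase 'a': 4→1 ⇒ 2;  out=∅∪out(2)={4}
  fail(13) 'abbb': from fail(12)=15 chase 'b': 15 ⇒ 16;  out=∅∪out(16)={2}
  fail(17) 'bbbc': from fail(16)=15 chase 'c': 15→9→0 ⇒ 1;  out=∅∪out(1)=∅
  fail(21) 'aacc': from fail(20)=1 chase 'c': 1 ⇒ 4;  out=∅∪out(4)=∅
  fail(7) 'cccac': from fail(6)=2 chase 'c': 2→10→0 ⇒ 1;  out=∅∪out(1)=∅
  fail(14) 'abbba': from fail(13)=16 chase 'a': 16→15→9→0 ⇒ 10;  out={3}∪out(10)={3}
  fail(18) 'bbbcb': from fail(17)=1 chase 'b': 1→0 ⇒ 9;  out={5}∪out(9)={2,5}
  fail(22) 'aaccc': from fail(21)=4 chase 'c': 4 ⇒ 5;  out={6}∪out(5)={6,7}
  fail(8) 'cccacb': from fail(7)=1 chase 'b': 1→0 ⇒ 9;  out={1}∪out(9)={1,2}

Run:
pos 0 'c': at 1
pos 1 'c': at 4
pos 2 'c': at 5  emit P7@[0:2]
pos 3 'a': at 6  emit P4@[2:3]
pos 4 'c': at 7
pos 5 'b': at 8  emit P1@[0:5],P2@[5:5]
pos 6 'b': at 15 (via fail)  emit P2@[6:6]
pos 7 'a': at 10 (via fail)
pos 8 'c': at 1 (via fail)
pos 9 'b': at 9 (via fail)  emit P2@[9:9]
pos 10 'b': at 15  emit P2@[10:10]
pos 11 'b': at 16  emit P2@[11:11]
pos 12 'c': at 17
pos 13 'b': at 18  emit P2@[13:13],P5@[9:13]
pos 14 'b': at 15 (via fail)  emit P2@[14:14]
pos 15 'b': at 16  emit P2@[15:15]
pos 16 'b': at 16 (via fail)  emit P2@[16:16]
pos 17 'c': at 17
pos 18 'b': at 18  emit P2@[18:18],P5@[14:18]
pos 19 'c': at 1 (via fail)
pos 20 'c': at 4
pos 21 'c': at 5  emit P7@[19:21]
pos 22 'a': at 6  emit P4@[21:22]
pos 23 'c': at 7
pos 24 'b': at 8  emit P1@[19:24],P2@[24:24]
pos 25 'b': at 15 (via fail)  emit P2@[25:25]
pos 26 'b': at 16  emit P2@[26:26]
pos 27 'b': at 16 (via fail)  emit P2@[27:27]
pos 28 'c': at 17
pos 29 'b': at 18  emit P2@[29:29],P5@[25:29]
pos 30 'c': at 1 (via fail)
pos 31 'b': at 9 (via fail)  emit P2@[31:31]
pos 32 'c': at 1 (via fail)
pos 33 'c': at 4
pos 34 'c': at 5  emit P7@[32:34]
pos 35 'a': at 6  emit P4@[34:35]
pos 36 'b': at 3 (via fail)  emit P0@[34:36],P2@[36:36]
pos 37 'b': at 12 (via fail)  emit P2@[37:37]
pos 38 'c': at 1 (via fail)
pos 39 'c': at 4
pos 40 'c': at 5  emit P7@[38:40]
pos 41 'b': at 9 (via fail)  emit P2@[41:41]
pos 42 'c': at 1 (via fail)
pos 43 'a': at 2  emit P4@[42:43]
pos 44 'c': at 1 (via fail)
pos 45 'a': at 2  emit P4@[44:45]
pos 46 'a': at 19 (via fail)
pos 47 'a': at 19 (via fail)
pos 48 'a': at 19 (via fail)
pos 49 'c': at 20
pos 50 'c': at 21
pos 51 'c': at 22  emit P6@[47:51],P7@[49:51]
pos 52 'a': at 6 (via fail)  emit P4@[51:52]
pos 53 'a': at 19 (via fail)
pos 54 'c': at 20
pos 55 'c': at 21
pos 56 'c': at 22  emit P6@[52:56],P7@[54:56]
pos 57 'a': at 6 (via fail)  emit P4@[56:57]
pos 58 'a': at 19 (via fail)
pos 59 'b': at 11 (via fail)  emit P2@[59:59]
pos 60 'a': at 10 (via fail)
pos 61 'c': at 1 (via fail)
pos 62 'b': at 9 (via fail)  emit P2@[62:62]
pos 63 'a': at 10 (via fail)
pos 64 'a': at 19
pos 65 'c': at 20
pos 66 'c': at 21
pos 67 'c': at 22  emit P6@[63:67],P7@[65:67]
pos 68 'c': at 5 (via fail)  emit P7@[66:68]
pos 69 'b': at 9 (via fail)  emit P2@[69:69]
pos 70 'b': at 15  emit P2@[70:70]
pos 71 'a': at 10 (via fail)
pos 72 'a': at 19
pos 73 'c': at 20

Result: [[2,7],[3,4],[5,1],[5,2],[6,2],[9,2],[10,2],[11,2],[13,2],[13,5],[14,2],[15,2],[16,2],[18,2],[18,5],[21,7],[22,4],[24,1],[24,2],[25,2],[26,2],[27,2],[29,2],[29,5],[31,2],[34,7],[35,4],[36,0],[36,2],[37,2],[40,7],[41,2],[43,4],[45,4],[51,6],[51,7],[52,4],[56,6],[56,7],[57,4],[59,2],[62,2],[67,6],[67,7],[68,7],[69,2],[70,2]]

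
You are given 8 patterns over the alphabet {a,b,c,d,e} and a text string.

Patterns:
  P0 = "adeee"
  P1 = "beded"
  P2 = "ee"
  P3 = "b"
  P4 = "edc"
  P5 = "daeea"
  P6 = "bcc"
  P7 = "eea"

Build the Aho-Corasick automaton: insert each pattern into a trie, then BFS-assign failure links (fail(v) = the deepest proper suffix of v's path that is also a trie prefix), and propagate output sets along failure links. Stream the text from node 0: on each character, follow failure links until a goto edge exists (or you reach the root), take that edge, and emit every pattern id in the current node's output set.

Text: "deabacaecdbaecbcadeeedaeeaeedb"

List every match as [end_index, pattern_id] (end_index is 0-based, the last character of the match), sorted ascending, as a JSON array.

Build:
Trie nodes:
  0='ε' goto a→1 b→6 d→15 e→11
  1='a' goto d→2
  2='ad' goto e→3
  3='ade' goto e→4
  4='adee' goto e→5
  5='adeee' goto ·  ←P0
  6='b' goto c→20 e→7  ←P3
  7='be' goto d→8
  8='bed' goto e→9
  9='bede' goto d→10
  10='beded' goto ·  ←P1
  11='e' goto d→13 e→12
  12='ee' goto a→22  ←P2
  13='ed' goto c→14
  14='edc' goto ·  ←P4
  15='d' goto a→16
  16='da' goto e→17
  17='dae' goto e→18
  18='daee' goto a→19
  19='daeea' goto ·  ←P5
  20='bc' goto c→21
  21='bcc' goto ·  ←P6
  22='eea' goto ·  ←P7

Failure links (BFS by depth):
  n1('a'): parent n0 fail=0; on 'a' 0 → fail=0;  out ∅∪∅=∅
  n6('b'): parent n0 fail=0; on 'b' 0 → fail=0;  out {3}∪∅={3}
  n11('e'): parent n0 fail=0; on 'e' 0 → fail=0;  out ∅∪∅=∅
  n15('d'): parent n0 fail=0; on 'd' 0 → fail=0;  out ∅∪∅=∅
  n2('ad'): parent n1 fail=0; on 'd' 0 → fail=15;  out ∅∪∅=∅
  n7('be'): parent n6 fail=0; on 'e' 0 → fail=11;  out ∅∪∅=∅
  n12('ee'): parent n11 fail=0; on 'e' 0 → fail=11;  out {2}∪∅={2}
  n13('ed'): parent n11 fail=0; on 'd' 0 → fail=15;  out ∅∪∅=∅
  n16('da'): parent n15 fail=0; on 'a' 0 → fail=1;  out ∅∪∅=∅
  n20('bc'): parent n6 fail=0; on 'c' 0 → fail=0;  out ∅∪∅=∅
  n3('ade'): parent n2 fail=15; on 'e' 15→0 → fail=11;  out ∅∪∅=∅
  n8('bed'): parent n7 fail=11; on 'd' 11 → fail=13;  out ∅∪∅=∅
  n14('edc'): parent n13 fail=15; on 'c' 15→0 → fail=0;  out {4}∪∅={4}
  n17('dae'): parent n16 fail=1; on 'e' 1→0 → fail=11;  out ∅∪∅=∅
  n21('bcc'): parent n20 fail=0; on 'c' 0 → fail=0;  out {6}∪∅={6}
  n22('eea'): parent n12 fail=11; on 'a' 11→0 → fail=1;  out {7}∪∅={7}
  n4('adee'): parent n3 fail=11; on 'e' 11 → fail=12;  out ∅∪{2}={2}
  n9('bede'): parent n8 fail=13; on 'e' 13→15→0 → fail=11;  out ∅∪∅=∅
  n18('daee'): parent n17 fail=11; on 'e' 11 → fail=12;  out ∅∪{2}={2}
  n5('adeee'): parent n4 fail=12; on 'e' 12→11 → fail=12;  out {0}∪{2}={0,2}
  n10('beded'): parent n9 fail=11; on 'd' 11 → fail=13;  out {1}∪∅={1}
  n19('daeea'): parent n18 fail=12; on 'a' 12 → fail=22;  out {5}∪{7}={5,7}

Text stream:
[0] read 'd'  n0⇒n15
[1] read 'e'  n15⇒n11 (fail-walked)
[2] read 'a'  n11⇒n1 (fail-walked)
[3] read 'b'  n1⇒n6 (fail-walked)  ** P3@[3:3]
[4] read 'a'  n6⇒n1 (fail-walked)
[5] read 'c'  n1⇒n0 (fail-walked)
[6] read 'a'  n0⇒n1
[7] read 'e'  n1⇒n11 (fail-walked)
[8] read 'c'  n11⇒n0 (fail-walked)
[9] read 'd'  n0⇒n15
[10] read 'b'  n15⇒n6 (fail-walked)  ** P3@[10:10]
[11] read 'a'  n6⇒n1 (fail-walked)
[12] read 'e'  n1⇒n11 (fail-walked)
[13] read 'c'  n11⇒n0 (fail-walked)
[14] read 'b'  n0⇒n6  ** P3@[14:14]
[15] read 'c'  n6⇒n20
[16] read 'a'  n20⇒n1 (fail-walked)
[17] read 'd'  n1⇒n2
[18] read 'e'  n2⇒n3
[19] read 'e'  n3⇒n4  ** P2@[18:19]
[20] read 'e'  n4⇒n5  ** P0@[16:20],P2@[19:20]
[21] read 'd'  n5⇒n13 (fail-walked)
[22] read 'a'  n13⇒n16 (fail-walked)
[23] read 'e'  n16⇒n17
[24] read 'e'  n17⇒n18  ** P2@[23:24]
[25] read 'a'  n18⇒n19  ** P5@[21:25],P7@[23:25]
[26] read 'e'  n19⇒n11 (fail-walked)
[27] read 'e'  n11⇒n12  ** P2@[26:27]
[28] read 'd'  n12⇒n13 (fail-walked)
[29] read 'b'  n13⇒n6 (fail-walked)  ** P3@[29:29]

Result: [[3,3],[10,3],[14,3],[19,2],[20,0],[20,2],[24,2],[25,5],[25,7],[27,2],[29,3]]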